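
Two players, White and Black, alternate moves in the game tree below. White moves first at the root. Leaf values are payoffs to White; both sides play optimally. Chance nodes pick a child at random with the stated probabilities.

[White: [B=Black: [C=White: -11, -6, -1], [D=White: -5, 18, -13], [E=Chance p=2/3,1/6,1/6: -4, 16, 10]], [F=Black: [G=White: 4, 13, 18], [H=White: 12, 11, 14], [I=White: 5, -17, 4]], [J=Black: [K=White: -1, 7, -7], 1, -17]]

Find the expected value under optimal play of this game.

C (White): max(-11, -6, -1) = -1
D (White): max(-5, 18, -13) = 18
E (Chance): 2/3·-4 + 1/6·16 + 1/6·10 = 1.67
B (Black): min(-1, 18, 1.67) = -1
G (White): max(4, 13, 18) = 18
H (White): max(12, 11, 14) = 14
I (White): max(5, -17, 4) = 5
F (Black): min(18, 14, 5) = 5
K (White): max(-1, 7, -7) = 7
J (Black): min(7, 1, -17) = -17
Root (White): max(-1, 5, -17) = 5

5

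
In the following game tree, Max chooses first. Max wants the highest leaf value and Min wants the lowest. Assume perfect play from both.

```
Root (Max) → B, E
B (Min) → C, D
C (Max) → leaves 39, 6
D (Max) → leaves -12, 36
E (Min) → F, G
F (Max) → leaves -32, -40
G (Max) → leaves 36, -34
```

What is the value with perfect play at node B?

36

C: max(39, 6) = 39
D: max(-12, 36) = 36
B: min(39, 36) = 36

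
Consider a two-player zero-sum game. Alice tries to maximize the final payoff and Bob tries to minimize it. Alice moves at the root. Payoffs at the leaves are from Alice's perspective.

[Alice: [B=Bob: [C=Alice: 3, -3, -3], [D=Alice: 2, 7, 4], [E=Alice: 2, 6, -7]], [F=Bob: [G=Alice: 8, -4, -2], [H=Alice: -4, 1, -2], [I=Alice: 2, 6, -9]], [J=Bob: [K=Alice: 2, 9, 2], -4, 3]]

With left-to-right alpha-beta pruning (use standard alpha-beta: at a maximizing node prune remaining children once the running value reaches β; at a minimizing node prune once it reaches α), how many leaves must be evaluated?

C [α=-∞,β=+∞]: v=3
D [α=-∞,β=3]: v=7 after child 2 ≥ β → β-cutoff, skip 1
E [α=-∞,β=3]: v=6 after child 2 ≥ β → β-cutoff, skip 1
B [α=-∞,β=+∞]: v=3
G [α=3,β=+∞]: v=8
H [α=3,β=8]: v=1
F [α=3,β=+∞]: v=1 after child 2 ≤ α → α-cutoff, skip 1
K [α=3,β=+∞]: v=9
J [α=3,β=+∞]: v=-4 after child 2 ≤ α → α-cutoff, skip 1
Root [α=-∞,β=+∞]: v=3
Leaves evaluated: 17 of 23.

17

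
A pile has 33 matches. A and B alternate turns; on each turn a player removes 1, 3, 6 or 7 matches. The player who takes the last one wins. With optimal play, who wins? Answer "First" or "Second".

W/L table (W = player to move can force a win):
i:   0  1  2  3  4  5  6  7  8  9 10 11 12 13 14 15 16 17 18 19 20 21 22 23 24 25 26 27 28 29 30 31 32 33
     L  W  L  W  L  W  W  W  W  W  W  W  L  W  L  W  L  W  W  W  W  W  W  W  L  W  L  W  L  W  W  W  W  W
Position 33 is W, so the first player wins.

First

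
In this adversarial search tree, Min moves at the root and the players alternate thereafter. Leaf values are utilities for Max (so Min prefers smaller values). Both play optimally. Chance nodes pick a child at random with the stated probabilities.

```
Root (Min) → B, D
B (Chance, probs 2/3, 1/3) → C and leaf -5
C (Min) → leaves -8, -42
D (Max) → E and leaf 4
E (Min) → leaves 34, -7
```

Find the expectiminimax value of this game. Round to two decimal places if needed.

C (Min): min(-8, -42) = -42
B (Chance): 2/3·-42 + 1/3·-5 = -29.67
E (Min): min(34, -7) = -7
D (Max): max(-7, 4) = 4
Root (Min): min(-29.67, 4) = -29.67

-29.67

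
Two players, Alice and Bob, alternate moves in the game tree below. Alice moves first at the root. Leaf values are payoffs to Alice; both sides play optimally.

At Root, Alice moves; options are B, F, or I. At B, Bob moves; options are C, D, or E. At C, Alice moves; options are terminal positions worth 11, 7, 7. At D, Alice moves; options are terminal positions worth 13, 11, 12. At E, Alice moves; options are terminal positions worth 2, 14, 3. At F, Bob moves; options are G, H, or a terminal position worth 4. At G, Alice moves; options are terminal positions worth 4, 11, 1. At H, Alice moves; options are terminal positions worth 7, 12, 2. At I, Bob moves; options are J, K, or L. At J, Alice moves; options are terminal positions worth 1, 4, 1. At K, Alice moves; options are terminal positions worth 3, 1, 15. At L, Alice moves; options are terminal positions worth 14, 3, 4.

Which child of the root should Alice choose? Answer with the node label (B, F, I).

B

C (Alice): max(11, 7, 7) = 11
D (Alice): max(13, 11, 12) = 13
E (Alice): max(2, 14, 3) = 14
B (Bob): min(11, 13, 14) = 11
G (Alice): max(4, 11, 1) = 11
H (Alice): max(7, 12, 2) = 12
F (Bob): min(11, 12, 4) = 4
J (Alice): max(1, 4, 1) = 4
K (Alice): max(3, 1, 15) = 15
L (Alice): max(14, 3, 4) = 14
I (Bob): min(4, 15, 14) = 4
Root (Alice): max(11, 4, 4) = 11
Alice picks the child with the highest value: B (value 11).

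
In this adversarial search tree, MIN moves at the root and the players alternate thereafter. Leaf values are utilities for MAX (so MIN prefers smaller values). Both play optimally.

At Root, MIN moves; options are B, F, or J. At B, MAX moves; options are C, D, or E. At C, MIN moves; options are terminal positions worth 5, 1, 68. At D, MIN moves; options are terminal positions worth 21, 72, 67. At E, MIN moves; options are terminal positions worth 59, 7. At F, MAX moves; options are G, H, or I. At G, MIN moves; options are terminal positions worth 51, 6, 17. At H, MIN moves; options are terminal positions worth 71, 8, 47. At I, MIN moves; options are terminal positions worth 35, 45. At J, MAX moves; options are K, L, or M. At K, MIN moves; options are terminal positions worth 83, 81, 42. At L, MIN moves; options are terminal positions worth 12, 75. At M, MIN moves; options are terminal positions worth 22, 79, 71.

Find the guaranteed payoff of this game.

21

C (MIN): min(5, 1, 68) = 1
D (MIN): min(21, 72, 67) = 21
E (MIN): min(59, 7) = 7
B (MAX): max(1, 21, 7) = 21
G (MIN): min(51, 6, 17) = 6
H (MIN): min(71, 8, 47) = 8
I (MIN): min(35, 45) = 35
F (MAX): max(6, 8, 35) = 35
K (MIN): min(83, 81, 42) = 42
L (MIN): min(12, 75) = 12
M (MIN): min(22, 79, 71) = 22
J (MAX): max(42, 12, 22) = 42
Root (MIN): min(21, 35, 42) = 21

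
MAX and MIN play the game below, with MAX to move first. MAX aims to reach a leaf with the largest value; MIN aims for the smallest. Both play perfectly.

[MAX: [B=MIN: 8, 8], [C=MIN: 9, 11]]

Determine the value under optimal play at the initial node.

B (MIN): min(8, 8) = 8
C (MIN): min(9, 11) = 9
Root (MAX): max(8, 9) = 9

9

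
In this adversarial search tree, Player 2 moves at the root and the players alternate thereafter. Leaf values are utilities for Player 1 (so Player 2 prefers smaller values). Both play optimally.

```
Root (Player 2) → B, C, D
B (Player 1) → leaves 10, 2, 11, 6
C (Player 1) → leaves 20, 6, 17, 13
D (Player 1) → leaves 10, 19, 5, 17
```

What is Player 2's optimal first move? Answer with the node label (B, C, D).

B

B (Player 1): max(10, 2, 11, 6) = 11
C (Player 1): max(20, 6, 17, 13) = 20
D (Player 1): max(10, 19, 5, 17) = 19
Root (Player 2): min(11, 20, 19) = 11
Player 2 picks the child with the lowest value: B (value 11).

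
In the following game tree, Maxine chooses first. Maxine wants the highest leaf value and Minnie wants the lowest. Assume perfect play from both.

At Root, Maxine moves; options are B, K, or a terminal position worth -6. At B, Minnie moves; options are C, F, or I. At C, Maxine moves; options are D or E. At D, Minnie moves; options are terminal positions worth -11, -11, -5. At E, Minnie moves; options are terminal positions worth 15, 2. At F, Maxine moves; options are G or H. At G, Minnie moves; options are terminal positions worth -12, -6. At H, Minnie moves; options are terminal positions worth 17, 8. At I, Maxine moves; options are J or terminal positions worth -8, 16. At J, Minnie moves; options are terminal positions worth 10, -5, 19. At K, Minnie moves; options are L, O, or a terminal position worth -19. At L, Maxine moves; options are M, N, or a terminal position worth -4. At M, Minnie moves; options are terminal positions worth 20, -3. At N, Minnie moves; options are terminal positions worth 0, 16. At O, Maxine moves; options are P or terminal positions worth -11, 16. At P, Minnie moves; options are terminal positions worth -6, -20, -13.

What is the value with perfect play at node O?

16

P: min(-6, -20, -13) = -20
O: max(-20, -11, 16) = 16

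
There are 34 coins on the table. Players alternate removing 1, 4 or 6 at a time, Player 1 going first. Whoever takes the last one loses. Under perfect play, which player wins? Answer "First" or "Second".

Positions where the player to move wins (W) vs loses (L):
i:   0  1  2  3  4  5  6  7  8  9 10 11 12 13 14 15 16 17 18 19 20 21 22 23 24 25 26 27 28 29 30 31 32 33 34
     W  L  W  L  W  W  L  W  L  W  W  L  W  L  W  W  L  W  L  W  W  L  W  L  W  W  L  W  L  W  W  L  W  L  W
Position 34 is W, so the first player wins.

First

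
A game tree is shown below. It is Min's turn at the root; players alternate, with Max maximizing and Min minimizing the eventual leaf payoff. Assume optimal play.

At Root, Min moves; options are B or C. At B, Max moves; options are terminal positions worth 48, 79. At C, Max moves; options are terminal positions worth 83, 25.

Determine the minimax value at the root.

B (Max): max(48, 79) = 79
C (Max): max(83, 25) = 83
Root (Min): min(79, 83) = 79

79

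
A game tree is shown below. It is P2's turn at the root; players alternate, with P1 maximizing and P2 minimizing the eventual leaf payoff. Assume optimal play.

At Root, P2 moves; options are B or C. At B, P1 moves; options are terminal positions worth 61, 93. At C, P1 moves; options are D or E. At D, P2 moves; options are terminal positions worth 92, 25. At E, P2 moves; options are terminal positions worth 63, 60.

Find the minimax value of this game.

60

B (P1): max(61, 93) = 93
D (P2): min(92, 25) = 25
E (P2): min(63, 60) = 60
C (P1): max(25, 60) = 60
Root (P2): min(93, 60) = 60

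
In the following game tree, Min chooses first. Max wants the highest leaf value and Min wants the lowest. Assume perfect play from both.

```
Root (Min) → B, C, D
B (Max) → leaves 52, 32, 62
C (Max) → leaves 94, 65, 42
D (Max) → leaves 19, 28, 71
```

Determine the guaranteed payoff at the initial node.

B (Max): max(52, 32, 62) = 62
C (Max): max(94, 65, 42) = 94
D (Max): max(19, 28, 71) = 71
Root (Min): min(62, 94, 71) = 62

62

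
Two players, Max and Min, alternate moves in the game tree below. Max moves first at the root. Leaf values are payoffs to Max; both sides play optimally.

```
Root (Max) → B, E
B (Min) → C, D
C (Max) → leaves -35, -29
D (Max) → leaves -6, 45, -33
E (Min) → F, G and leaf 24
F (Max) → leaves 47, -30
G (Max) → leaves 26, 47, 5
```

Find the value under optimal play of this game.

24

C (Max): max(-35, -29) = -29
D (Max): max(-6, 45, -33) = 45
B (Min): min(-29, 45) = -29
F (Max): max(47, -30) = 47
G (Max): max(26, 47, 5) = 47
E (Min): min(47, 47, 24) = 24
Root (Max): max(-29, 24) = 24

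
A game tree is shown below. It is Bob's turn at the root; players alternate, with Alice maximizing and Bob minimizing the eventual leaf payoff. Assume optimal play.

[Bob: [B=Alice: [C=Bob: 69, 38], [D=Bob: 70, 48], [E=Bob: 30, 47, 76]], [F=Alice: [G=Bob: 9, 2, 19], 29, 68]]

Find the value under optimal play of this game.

48

C (Bob): min(69, 38) = 38
D (Bob): min(70, 48) = 48
E (Bob): min(30, 47, 76) = 30
B (Alice): max(38, 48, 30) = 48
G (Bob): min(9, 2, 19) = 2
F (Alice): max(2, 29, 68) = 68
Root (Bob): min(48, 68) = 48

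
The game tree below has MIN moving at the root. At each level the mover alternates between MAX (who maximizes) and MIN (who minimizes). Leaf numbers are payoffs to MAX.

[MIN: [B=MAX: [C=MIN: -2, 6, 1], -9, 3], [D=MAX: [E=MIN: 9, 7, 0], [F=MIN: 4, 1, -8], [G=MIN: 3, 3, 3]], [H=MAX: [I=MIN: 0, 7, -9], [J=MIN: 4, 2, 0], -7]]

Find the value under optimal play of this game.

C (MIN): min(-2, 6, 1) = -2
B (MAX): max(-2, -9, 3) = 3
E (MIN): min(9, 7, 0) = 0
F (MIN): min(4, 1, -8) = -8
G (MIN): min(3, 3, 3) = 3
D (MAX): max(0, -8, 3) = 3
I (MIN): min(0, 7, -9) = -9
J (MIN): min(4, 2, 0) = 0
H (MAX): max(-9, 0, -7) = 0
Root (MIN): min(3, 3, 0) = 0

0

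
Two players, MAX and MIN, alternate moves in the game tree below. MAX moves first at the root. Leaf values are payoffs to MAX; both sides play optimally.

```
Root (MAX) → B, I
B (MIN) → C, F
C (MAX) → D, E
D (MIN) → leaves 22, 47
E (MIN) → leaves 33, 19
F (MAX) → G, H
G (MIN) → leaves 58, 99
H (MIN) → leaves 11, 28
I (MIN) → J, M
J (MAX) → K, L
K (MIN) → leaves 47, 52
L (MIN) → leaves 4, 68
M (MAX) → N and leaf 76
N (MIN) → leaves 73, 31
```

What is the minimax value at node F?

58

G: min(58, 99) = 58
H: min(11, 28) = 11
F: max(58, 11) = 58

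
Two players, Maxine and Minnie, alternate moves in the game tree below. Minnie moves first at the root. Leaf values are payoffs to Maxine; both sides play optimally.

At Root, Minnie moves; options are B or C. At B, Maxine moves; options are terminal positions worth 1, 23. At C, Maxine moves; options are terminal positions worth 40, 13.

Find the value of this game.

23

B (Maxine): max(1, 23) = 23
C (Maxine): max(40, 13) = 40
Root (Minnie): min(23, 40) = 23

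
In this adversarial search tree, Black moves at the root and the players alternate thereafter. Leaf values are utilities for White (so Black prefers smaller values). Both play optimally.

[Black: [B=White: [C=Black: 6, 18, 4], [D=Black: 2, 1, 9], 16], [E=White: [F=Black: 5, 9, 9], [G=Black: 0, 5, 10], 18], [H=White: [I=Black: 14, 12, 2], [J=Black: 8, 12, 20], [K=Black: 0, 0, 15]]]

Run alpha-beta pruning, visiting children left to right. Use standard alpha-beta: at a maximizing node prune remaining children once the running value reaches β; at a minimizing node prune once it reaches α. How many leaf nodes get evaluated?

C [α=-∞,β=+∞]: v=4
D [α=4,β=+∞]: v=2 after child 1 ≤ α → α-cutoff, skip 2
B [α=-∞,β=+∞]: v=16
F [α=-∞,β=16]: v=5
G [α=5,β=16]: v=0 after child 1 ≤ α → α-cutoff, skip 2
E [α=-∞,β=16]: v=18
I [α=-∞,β=16]: v=2
J [α=2,β=16]: v=8
K [α=8,β=16]: v=0 after child 1 ≤ α → α-cutoff, skip 2
H [α=-∞,β=16]: v=8
Root [α=-∞,β=+∞]: v=8
Leaves evaluated: 17 of 23.

17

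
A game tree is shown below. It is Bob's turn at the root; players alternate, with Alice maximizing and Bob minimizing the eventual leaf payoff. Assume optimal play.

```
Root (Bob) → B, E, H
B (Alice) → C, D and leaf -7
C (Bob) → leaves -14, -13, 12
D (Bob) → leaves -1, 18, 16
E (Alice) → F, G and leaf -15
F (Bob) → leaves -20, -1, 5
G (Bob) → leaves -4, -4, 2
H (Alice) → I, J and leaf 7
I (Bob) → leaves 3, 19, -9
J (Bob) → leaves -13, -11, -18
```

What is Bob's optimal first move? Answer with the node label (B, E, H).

C (Bob): min(-14, -13, 12) = -14
D (Bob): min(-1, 18, 16) = -1
B (Alice): max(-14, -1, -7) = -1
F (Bob): min(-20, -1, 5) = -20
G (Bob): min(-4, -4, 2) = -4
E (Alice): max(-20, -4, -15) = -4
I (Bob): min(3, 19, -9) = -9
J (Bob): min(-13, -11, -18) = -18
H (Alice): max(-9, -18, 7) = 7
Root (Bob): min(-1, -4, 7) = -4
Bob picks the child with the lowest value: E (value -4).

E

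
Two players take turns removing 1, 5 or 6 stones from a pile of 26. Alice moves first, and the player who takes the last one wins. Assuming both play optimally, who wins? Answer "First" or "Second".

W/L table (W = player to move can force a win):
i:   0  1  2  3  4  5  6  7  8  9 10 11 12 13 14 15 16 17 18 19 20 21 22 23 24 25 26
     L  W  L  W  L  W  W  W  W  W  W  L  W  L  W  L  W  W  W  W  W  W  L  W  L  W  L
Position 26 is L, so the second player wins.

Second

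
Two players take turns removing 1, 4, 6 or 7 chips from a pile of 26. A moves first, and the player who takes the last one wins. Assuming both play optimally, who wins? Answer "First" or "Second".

Compute winning (W) and losing (L) positions by backward induction:
i:   0  1  2  3  4  5  6  7  8  9 10 11 12 13 14 15 16 17 18 19 20 21 22 23 24 25 26
     L  W  L  W  W  L  W  W  W  W  L  W  W  L  W  L  W  W  L  W  W  W  W  L  W  W  L
Position 26 is L, so the second player wins.

Second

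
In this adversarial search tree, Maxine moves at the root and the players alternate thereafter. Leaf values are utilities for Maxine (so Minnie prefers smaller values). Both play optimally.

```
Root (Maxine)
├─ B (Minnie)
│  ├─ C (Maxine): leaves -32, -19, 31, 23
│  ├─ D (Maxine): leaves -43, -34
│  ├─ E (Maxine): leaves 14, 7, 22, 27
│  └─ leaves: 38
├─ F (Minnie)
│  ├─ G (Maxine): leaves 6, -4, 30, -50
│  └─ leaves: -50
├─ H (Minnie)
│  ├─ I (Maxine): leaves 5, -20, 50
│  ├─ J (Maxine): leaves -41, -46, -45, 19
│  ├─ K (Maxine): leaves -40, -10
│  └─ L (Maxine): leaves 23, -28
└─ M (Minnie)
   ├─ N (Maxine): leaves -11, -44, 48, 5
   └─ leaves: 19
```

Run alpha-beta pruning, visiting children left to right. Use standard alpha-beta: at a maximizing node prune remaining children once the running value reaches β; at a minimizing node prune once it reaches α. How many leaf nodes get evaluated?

28

C [α=-∞,β=+∞]: v=31
D [α=-∞,β=31]: v=-34
E [α=-∞,β=-34]: v=14 after child 1 ≥ β → β-cutoff, skip 3
B [α=-∞,β=+∞]: v=-34
G [α=-34,β=+∞]: v=30
F [α=-34,β=+∞]: v=-50
I [α=-34,β=+∞]: v=50
J [α=-34,β=50]: v=19
K [α=-34,β=19]: v=-10
L [α=-34,β=-10]: v=23 after child 1 ≥ β → β-cutoff, skip 1
H [α=-34,β=+∞]: v=-10
N [α=-10,β=+∞]: v=48
M [α=-10,β=+∞]: v=19
Root [α=-∞,β=+∞]: v=19
Leaves evaluated: 28 of 32.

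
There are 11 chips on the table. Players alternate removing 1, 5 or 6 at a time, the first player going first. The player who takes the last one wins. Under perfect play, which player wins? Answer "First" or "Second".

Second

Mark each pile size as W (mover wins) or L (mover loses):
i:   0  1  2  3  4  5  6  7  8  9 10 11
     L  W  L  W  L  W  W  W  W  W  W  L
Position 11 is L, so the second player wins.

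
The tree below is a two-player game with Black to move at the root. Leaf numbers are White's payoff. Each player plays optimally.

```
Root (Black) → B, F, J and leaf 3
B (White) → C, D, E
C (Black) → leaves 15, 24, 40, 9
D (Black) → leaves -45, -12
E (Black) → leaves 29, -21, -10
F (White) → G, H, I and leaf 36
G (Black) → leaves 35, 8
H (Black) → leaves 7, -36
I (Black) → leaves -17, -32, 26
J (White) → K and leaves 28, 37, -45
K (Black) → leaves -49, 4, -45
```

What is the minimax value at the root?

3

C (Black): min(15, 24, 40, 9) = 9
D (Black): min(-45, -12) = -45
E (Black): min(29, -21, -10) = -21
B (White): max(9, -45, -21) = 9
G (Black): min(35, 8) = 8
H (Black): min(7, -36) = -36
I (Black): min(-17, -32, 26) = -32
F (White): max(8, -36, -32, 36) = 36
K (Black): min(-49, 4, -45) = -49
J (White): max(-49, 28, 37, -45) = 37
Root (Black): min(9, 36, 37, 3) = 3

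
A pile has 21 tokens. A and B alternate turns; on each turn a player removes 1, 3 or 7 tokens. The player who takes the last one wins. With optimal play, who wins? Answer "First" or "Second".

First

W/L table (W = player to move can force a win):
i:   0  1  2  3  4  5  6  7  8  9 10 11 12 13 14 15 16 17 18 19 20 21
     L  W  L  W  L  W  L  W  L  W  L  W  L  W  L  W  L  W  L  W  L  W
Position 21 is W, so the first player wins.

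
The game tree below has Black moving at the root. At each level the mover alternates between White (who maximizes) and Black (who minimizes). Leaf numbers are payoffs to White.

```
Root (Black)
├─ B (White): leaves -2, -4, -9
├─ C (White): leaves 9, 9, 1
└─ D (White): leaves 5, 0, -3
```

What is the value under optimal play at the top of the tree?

-2

B (White): max(-2, -4, -9) = -2
C (White): max(9, 9, 1) = 9
D (White): max(5, 0, -3) = 5
Root (Black): min(-2, 9, 5) = -2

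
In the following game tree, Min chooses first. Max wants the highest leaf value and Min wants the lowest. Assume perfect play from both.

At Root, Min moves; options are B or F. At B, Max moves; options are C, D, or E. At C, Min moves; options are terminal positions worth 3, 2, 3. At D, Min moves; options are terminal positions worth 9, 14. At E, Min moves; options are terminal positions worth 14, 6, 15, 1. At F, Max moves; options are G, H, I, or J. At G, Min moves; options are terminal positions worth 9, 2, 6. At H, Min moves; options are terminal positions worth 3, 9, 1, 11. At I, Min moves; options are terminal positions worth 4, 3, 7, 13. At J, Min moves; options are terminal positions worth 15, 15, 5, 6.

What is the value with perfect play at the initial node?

C (Min): min(3, 2, 3) = 2
D (Min): min(9, 14) = 9
E (Min): min(14, 6, 15, 1) = 1
B (Max): max(2, 9, 1) = 9
G (Min): min(9, 2, 6) = 2
H (Min): min(3, 9, 1, 11) = 1
I (Min): min(4, 3, 7, 13) = 3
J (Min): min(15, 15, 5, 6) = 5
F (Max): max(2, 1, 3, 5) = 5
Root (Min): min(9, 5) = 5

5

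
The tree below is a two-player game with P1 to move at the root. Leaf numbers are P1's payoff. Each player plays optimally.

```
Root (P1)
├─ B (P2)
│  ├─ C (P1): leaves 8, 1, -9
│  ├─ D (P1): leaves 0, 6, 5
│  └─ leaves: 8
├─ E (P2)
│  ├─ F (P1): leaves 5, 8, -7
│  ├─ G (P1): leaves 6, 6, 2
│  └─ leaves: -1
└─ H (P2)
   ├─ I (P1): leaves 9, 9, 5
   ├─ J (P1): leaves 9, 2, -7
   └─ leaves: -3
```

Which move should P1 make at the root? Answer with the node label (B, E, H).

C (P1): max(8, 1, -9) = 8
D (P1): max(0, 6, 5) = 6
B (P2): min(8, 6, 8) = 6
F (P1): max(5, 8, -7) = 8
G (P1): max(6, 6, 2) = 6
E (P2): min(8, 6, -1) = -1
I (P1): max(9, 9, 5) = 9
J (P1): max(9, 2, -7) = 9
H (P2): min(9, 9, -3) = -3
Root (P1): max(6, -1, -3) = 6
P1 picks the child with the highest value: B (value 6).

B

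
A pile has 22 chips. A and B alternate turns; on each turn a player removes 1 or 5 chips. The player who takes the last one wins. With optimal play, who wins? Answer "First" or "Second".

Second

Mark each pile size as W (mover wins) or L (mover loses):
i:   0  1  2  3  4  5  6  7  8  9 10 11 12 13 14 15 16 17 18 19 20 21 22
     L  W  L  W  L  W  L  W  L  W  L  W  L  W  L  W  L  W  L  W  L  W  L
Position 22 is L, so the second player wins.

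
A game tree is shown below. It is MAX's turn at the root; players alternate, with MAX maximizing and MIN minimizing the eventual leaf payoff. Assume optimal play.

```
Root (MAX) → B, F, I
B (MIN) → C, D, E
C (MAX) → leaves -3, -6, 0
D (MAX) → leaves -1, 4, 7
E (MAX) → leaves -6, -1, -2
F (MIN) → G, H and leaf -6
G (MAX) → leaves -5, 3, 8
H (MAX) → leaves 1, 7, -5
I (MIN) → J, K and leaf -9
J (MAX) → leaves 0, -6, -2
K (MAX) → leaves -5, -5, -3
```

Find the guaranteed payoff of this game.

C (MAX): max(-3, -6, 0) = 0
D (MAX): max(-1, 4, 7) = 7
E (MAX): max(-6, -1, -2) = -1
B (MIN): min(0, 7, -1) = -1
G (MAX): max(-5, 3, 8) = 8
H (MAX): max(1, 7, -5) = 7
F (MIN): min(8, 7, -6) = -6
J (MAX): max(0, -6, -2) = 0
K (MAX): max(-5, -5, -3) = -3
I (MIN): min(0, -3, -9) = -9
Root (MAX): max(-1, -6, -9) = -1

-1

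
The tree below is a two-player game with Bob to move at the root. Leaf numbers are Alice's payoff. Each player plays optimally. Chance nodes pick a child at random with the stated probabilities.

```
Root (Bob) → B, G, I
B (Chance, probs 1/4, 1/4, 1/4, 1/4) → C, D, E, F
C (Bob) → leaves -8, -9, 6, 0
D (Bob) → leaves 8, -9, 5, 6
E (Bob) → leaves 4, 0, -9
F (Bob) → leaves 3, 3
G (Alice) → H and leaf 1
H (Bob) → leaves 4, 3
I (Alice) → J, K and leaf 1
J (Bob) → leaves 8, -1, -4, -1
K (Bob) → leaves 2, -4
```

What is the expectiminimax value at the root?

C (Bob): min(-8, -9, 6, 0) = -9
D (Bob): min(8, -9, 5, 6) = -9
E (Bob): min(4, 0, -9) = -9
F (Bob): min(3, 3) = 3
B (Chance): 1/4·-9 + 1/4·-9 + 1/4·-9 + 1/4·3 = -6
H (Bob): min(4, 3) = 3
G (Alice): max(3, 1) = 3
J (Bob): min(8, -1, -4, -1) = -4
K (Bob): min(2, -4) = -4
I (Alice): max(-4, -4, 1) = 1
Root (Bob): min(-6, 3, 1) = -6

-6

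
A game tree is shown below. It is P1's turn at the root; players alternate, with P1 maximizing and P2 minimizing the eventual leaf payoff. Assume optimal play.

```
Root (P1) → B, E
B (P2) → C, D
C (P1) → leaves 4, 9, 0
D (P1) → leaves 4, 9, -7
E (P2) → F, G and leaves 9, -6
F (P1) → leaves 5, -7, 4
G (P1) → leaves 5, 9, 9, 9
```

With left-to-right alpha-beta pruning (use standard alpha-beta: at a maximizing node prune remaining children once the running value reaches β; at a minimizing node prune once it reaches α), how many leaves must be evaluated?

8

C [α=-∞,β=+∞]: v=9
D [α=-∞,β=9]: v=9 after child 2 ≥ β → β-cutoff, skip 1
B [α=-∞,β=+∞]: v=9
F [α=9,β=+∞]: v=5
E [α=9,β=+∞]: v=5 after child 1 ≤ α → α-cutoff, skip 3
Root [α=-∞,β=+∞]: v=9
Leaves evaluated: 8 of 15.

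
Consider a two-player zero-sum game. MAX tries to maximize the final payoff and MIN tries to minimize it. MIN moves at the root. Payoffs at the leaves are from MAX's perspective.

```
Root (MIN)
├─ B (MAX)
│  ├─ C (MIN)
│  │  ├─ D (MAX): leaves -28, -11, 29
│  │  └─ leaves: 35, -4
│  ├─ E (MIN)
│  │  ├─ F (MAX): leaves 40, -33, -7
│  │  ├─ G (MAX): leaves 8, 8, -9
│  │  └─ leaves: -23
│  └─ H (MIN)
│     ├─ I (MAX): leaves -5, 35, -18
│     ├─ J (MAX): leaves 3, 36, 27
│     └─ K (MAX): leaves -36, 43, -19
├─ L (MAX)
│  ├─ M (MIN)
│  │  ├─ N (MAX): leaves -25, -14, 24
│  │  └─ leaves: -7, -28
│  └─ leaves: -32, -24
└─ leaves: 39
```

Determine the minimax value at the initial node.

D (MAX): max(-28, -11, 29) = 29
C (MIN): min(29, 35, -4) = -4
F (MAX): max(40, -33, -7) = 40
G (MAX): max(8, 8, -9) = 8
E (MIN): min(40, 8, -23) = -23
I (MAX): max(-5, 35, -18) = 35
J (MAX): max(3, 36, 27) = 36
K (MAX): max(-36, 43, -19) = 43
H (MIN): min(35, 36, 43) = 35
B (MAX): max(-4, -23, 35) = 35
N (MAX): max(-25, -14, 24) = 24
M (MIN): min(24, -7, -28) = -28
L (MAX): max(-28, -32, -24) = -24
Root (MIN): min(35, -24, 39) = -24

-24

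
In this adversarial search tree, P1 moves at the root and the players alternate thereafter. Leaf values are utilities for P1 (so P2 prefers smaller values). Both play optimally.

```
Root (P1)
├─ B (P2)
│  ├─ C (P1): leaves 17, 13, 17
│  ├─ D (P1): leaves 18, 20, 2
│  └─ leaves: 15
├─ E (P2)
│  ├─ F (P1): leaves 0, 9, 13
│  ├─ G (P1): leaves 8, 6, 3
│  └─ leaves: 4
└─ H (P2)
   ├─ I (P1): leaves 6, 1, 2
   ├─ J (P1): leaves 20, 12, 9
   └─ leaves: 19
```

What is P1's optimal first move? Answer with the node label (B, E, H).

C (P1): max(17, 13, 17) = 17
D (P1): max(18, 20, 2) = 20
B (P2): min(17, 20, 15) = 15
F (P1): max(0, 9, 13) = 13
G (P1): max(8, 6, 3) = 8
E (P2): min(13, 8, 4) = 4
I (P1): max(6, 1, 2) = 6
J (P1): max(20, 12, 9) = 20
H (P2): min(6, 20, 19) = 6
Root (P1): max(15, 4, 6) = 15
P1 picks the child with the highest value: B (value 15).

B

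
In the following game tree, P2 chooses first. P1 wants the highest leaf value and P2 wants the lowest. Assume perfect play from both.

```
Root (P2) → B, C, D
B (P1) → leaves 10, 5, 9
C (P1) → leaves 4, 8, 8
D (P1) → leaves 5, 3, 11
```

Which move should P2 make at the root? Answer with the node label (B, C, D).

B (P1): max(10, 5, 9) = 10
C (P1): max(4, 8, 8) = 8
D (P1): max(5, 3, 11) = 11
Root (P2): min(10, 8, 11) = 8
P2 picks the child with the lowest value: C (value 8).

C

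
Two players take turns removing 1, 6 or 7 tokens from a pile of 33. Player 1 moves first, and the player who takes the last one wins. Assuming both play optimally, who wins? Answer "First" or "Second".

First

Compute winning (W) and losing (L) positions by backward induction:
i:   0  1  2  3  4  5  6  7  8  9 10 11 12 13 14 15 16 17 18 19 20 21 22 23 24 25 26 27 28 29 30 31 32 33
     L  W  L  W  L  W  W  W  W  W  W  W  L  W  L  W  L  W  W  W  W  W  W  W  L  W  L  W  L  W  W  W  W  W
Position 33 is W, so the first player wins.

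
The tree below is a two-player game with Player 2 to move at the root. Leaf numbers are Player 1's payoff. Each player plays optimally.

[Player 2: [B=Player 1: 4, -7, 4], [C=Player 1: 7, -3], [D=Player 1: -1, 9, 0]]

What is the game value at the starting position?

B (Player 1): max(4, -7, 4) = 4
C (Player 1): max(7, -3) = 7
D (Player 1): max(-1, 9, 0) = 9
Root (Player 2): min(4, 7, 9) = 4

4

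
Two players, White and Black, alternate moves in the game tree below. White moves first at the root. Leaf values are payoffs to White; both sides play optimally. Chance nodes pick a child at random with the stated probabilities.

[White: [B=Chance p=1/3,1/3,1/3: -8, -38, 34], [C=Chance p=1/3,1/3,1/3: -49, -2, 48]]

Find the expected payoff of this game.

-1

B (Chance): 1/3·-8 + 1/3·-38 + 1/3·34 = -4
C (Chance): 1/3·-49 + 1/3·-2 + 1/3·48 = -1
Root (White): max(-4, -1) = -1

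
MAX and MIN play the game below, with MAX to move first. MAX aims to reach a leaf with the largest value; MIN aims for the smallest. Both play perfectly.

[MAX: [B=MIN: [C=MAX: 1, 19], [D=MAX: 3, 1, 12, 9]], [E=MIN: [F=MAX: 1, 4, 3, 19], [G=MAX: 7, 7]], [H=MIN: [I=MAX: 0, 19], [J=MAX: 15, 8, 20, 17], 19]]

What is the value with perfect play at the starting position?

C (MAX): max(1, 19) = 19
D (MAX): max(3, 1, 12, 9) = 12
B (MIN): min(19, 12) = 12
F (MAX): max(1, 4, 3, 19) = 19
G (MAX): max(7, 7) = 7
E (MIN): min(19, 7) = 7
I (MAX): max(0, 19) = 19
J (MAX): max(15, 8, 20, 17) = 20
H (MIN): min(19, 20, 19) = 19
Root (MAX): max(12, 7, 19) = 19

19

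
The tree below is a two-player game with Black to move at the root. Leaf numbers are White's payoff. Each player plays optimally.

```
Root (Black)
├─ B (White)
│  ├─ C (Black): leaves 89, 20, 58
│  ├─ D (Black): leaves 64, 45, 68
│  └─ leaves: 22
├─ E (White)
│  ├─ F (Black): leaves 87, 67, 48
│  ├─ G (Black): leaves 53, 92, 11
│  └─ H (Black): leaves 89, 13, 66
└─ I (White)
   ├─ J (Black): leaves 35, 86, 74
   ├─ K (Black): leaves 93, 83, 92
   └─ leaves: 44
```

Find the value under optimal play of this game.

45

C (Black): min(89, 20, 58) = 20
D (Black): min(64, 45, 68) = 45
B (White): max(20, 45, 22) = 45
F (Black): min(87, 67, 48) = 48
G (Black): min(53, 92, 11) = 11
H (Black): min(89, 13, 66) = 13
E (White): max(48, 11, 13) = 48
J (Black): min(35, 86, 74) = 35
K (Black): min(93, 83, 92) = 83
I (White): max(35, 83, 44) = 83
Root (Black): min(45, 48, 83) = 45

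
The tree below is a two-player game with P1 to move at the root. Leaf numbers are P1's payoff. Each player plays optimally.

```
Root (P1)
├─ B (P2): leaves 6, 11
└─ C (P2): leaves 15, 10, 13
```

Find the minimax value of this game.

B (P2): min(6, 11) = 6
C (P2): min(15, 10, 13) = 10
Root (P1): max(6, 10) = 10

10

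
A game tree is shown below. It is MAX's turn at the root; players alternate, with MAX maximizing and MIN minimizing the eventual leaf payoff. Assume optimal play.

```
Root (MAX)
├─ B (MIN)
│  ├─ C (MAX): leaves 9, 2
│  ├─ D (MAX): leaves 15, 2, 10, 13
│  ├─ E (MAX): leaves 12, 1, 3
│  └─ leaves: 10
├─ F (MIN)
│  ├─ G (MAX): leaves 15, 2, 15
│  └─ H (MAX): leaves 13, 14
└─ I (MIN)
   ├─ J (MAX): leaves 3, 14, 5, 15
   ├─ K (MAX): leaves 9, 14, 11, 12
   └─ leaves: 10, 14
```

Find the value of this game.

C (MAX): max(9, 2) = 9
D (MAX): max(15, 2, 10, 13) = 15
E (MAX): max(12, 1, 3) = 12
B (MIN): min(9, 15, 12, 10) = 9
G (MAX): max(15, 2, 15) = 15
H (MAX): max(13, 14) = 14
F (MIN): min(15, 14) = 14
J (MAX): max(3, 14, 5, 15) = 15
K (MAX): max(9, 14, 11, 12) = 14
I (MIN): min(15, 14, 10, 14) = 10
Root (MAX): max(9, 14, 10) = 14

14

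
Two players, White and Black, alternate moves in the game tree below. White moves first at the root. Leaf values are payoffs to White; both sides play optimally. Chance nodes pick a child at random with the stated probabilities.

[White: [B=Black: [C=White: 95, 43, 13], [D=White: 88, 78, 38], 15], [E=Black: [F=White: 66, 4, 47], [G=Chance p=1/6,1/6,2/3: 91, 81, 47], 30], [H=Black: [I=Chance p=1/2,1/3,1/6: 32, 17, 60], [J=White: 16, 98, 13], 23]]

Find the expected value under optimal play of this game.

30

C (White): max(95, 43, 13) = 95
D (White): max(88, 78, 38) = 88
B (Black): min(95, 88, 15) = 15
F (White): max(66, 4, 47) = 66
G (Chance): 1/6·91 + 1/6·81 + 2/3·47 = 60
E (Black): min(66, 60, 30) = 30
I (Chance): 1/2·32 + 1/3·17 + 1/6·60 = 31.67
J (White): max(16, 98, 13) = 98
H (Black): min(31.67, 98, 23) = 23
Root (White): max(15, 30, 23) = 30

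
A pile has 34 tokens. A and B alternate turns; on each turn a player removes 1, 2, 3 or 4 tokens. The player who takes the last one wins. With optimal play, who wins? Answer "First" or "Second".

First

i:   0  1  2  3  4  5  6  7  8  9 10 11 12 13 14 15 16 17 18 19 20 21 22 23 24 25 26 27 28 29 30 31 32 33 34
     L  W  W  W  W  L  W  W  W  W  L  W  W  W  W  L  W  W  W  W  L  W  W  W  W  L  W  W  W  W  L  W  W  W  W
Position 34 is W, so the first player wins.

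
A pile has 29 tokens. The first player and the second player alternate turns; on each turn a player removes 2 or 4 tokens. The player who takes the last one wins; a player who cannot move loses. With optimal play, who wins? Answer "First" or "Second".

Mark each pile size as W (mover wins) or L (mover loses):
i:   0  1  2  3  4  5  6  7  8  9 10 11 12 13 14 15 16 17 18 19 20 21 22 23 24 25 26 27 28 29
     L  L  W  W  W  W  L  L  W  W  W  W  L  L  W  W  W  W  L  L  W  W  W  W  L  L  W  W  W  W
Position 29 is W, so the first player wins.

First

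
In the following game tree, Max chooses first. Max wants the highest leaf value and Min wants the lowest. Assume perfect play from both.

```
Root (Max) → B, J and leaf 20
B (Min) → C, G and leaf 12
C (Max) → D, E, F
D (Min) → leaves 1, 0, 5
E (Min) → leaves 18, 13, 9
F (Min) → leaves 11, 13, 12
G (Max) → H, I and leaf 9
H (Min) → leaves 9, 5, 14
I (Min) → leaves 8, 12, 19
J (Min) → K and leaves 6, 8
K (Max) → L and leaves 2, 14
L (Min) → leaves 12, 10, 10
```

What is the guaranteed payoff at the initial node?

D (Min): min(1, 0, 5) = 0
E (Min): min(18, 13, 9) = 9
F (Min): min(11, 13, 12) = 11
C (Max): max(0, 9, 11) = 11
H (Min): min(9, 5, 14) = 5
I (Min): min(8, 12, 19) = 8
G (Max): max(5, 8, 9) = 9
B (Min): min(11, 9, 12) = 9
L (Min): min(12, 10, 10) = 10
K (Max): max(10, 2, 14) = 14
J (Min): min(14, 6, 8) = 6
Root (Max): max(9, 6, 20) = 20

20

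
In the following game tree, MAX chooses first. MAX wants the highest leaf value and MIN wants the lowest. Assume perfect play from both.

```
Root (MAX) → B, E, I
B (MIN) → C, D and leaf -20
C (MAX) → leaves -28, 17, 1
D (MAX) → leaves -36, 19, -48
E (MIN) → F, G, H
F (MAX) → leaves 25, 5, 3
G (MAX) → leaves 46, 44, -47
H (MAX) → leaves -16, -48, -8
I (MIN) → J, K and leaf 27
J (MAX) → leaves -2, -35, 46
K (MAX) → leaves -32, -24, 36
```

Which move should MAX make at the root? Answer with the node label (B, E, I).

I

C (MAX): max(-28, 17, 1) = 17
D (MAX): max(-36, 19, -48) = 19
B (MIN): min(17, 19, -20) = -20
F (MAX): max(25, 5, 3) = 25
G (MAX): max(46, 44, -47) = 46
H (MAX): max(-16, -48, -8) = -8
E (MIN): min(25, 46, -8) = -8
J (MAX): max(-2, -35, 46) = 46
K (MAX): max(-32, -24, 36) = 36
I (MIN): min(46, 36, 27) = 27
Root (MAX): max(-20, -8, 27) = 27
MAX picks the child with the highest value: I (value 27).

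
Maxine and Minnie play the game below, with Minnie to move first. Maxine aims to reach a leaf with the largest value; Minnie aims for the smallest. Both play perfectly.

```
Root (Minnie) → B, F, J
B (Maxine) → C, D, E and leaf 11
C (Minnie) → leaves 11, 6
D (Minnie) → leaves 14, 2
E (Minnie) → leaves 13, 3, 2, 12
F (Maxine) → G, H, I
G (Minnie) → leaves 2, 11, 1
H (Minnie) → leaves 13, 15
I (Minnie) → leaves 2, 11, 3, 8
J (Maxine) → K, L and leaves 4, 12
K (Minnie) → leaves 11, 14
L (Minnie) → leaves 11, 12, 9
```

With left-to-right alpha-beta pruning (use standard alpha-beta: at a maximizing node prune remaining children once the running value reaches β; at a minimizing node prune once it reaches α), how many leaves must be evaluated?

C [α=-∞,β=+∞]: v=6
D [α=6,β=+∞]: v=2
E [α=6,β=+∞]: v=3 after child 2 ≤ α → α-cutoff, skip 2
B [α=-∞,β=+∞]: v=11
G [α=-∞,β=11]: v=1
H [α=1,β=11]: v=13
F [α=-∞,β=11]: v=13 after child 2 ≥ β → β-cutoff, skip 1
K [α=-∞,β=11]: v=11
J [α=-∞,β=11]: v=11 after child 1 ≥ β → β-cutoff, skip 3
Root [α=-∞,β=+∞]: v=11
Leaves evaluated: 14 of 25.

14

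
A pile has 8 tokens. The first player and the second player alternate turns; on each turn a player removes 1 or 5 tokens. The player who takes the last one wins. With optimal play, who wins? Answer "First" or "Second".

W/L table (W = player to move can force a win):
i:   0  1  2  3  4  5  6  7  8
     L  W  L  W  L  W  L  W  L
Position 8 is L, so the second player wins.

Second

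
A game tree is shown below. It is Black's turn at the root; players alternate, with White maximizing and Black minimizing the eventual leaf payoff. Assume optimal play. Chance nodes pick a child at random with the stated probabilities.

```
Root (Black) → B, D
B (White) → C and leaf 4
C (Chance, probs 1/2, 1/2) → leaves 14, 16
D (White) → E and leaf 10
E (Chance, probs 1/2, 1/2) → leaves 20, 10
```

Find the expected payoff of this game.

C (Chance): 1/2·14 + 1/2·16 = 15
B (White): max(15, 4) = 15
E (Chance): 1/2·20 + 1/2·10 = 15
D (White): max(15, 10) = 15
Root (Black): min(15, 15) = 15

15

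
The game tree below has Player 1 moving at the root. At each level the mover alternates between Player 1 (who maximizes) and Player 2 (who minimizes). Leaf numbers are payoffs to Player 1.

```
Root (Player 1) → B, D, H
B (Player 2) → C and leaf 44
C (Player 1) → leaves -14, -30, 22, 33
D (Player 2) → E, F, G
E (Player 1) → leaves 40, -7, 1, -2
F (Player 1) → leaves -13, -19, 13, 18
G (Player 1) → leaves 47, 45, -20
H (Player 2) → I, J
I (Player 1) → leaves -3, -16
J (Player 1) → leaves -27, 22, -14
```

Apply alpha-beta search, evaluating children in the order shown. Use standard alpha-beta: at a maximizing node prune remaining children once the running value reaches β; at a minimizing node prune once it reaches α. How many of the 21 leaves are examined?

15

C [α=-∞,β=+∞]: v=33
B [α=-∞,β=+∞]: v=33
E [α=33,β=+∞]: v=40
F [α=33,β=40]: v=18
D [α=33,β=+∞]: v=18 after child 2 ≤ α → α-cutoff, skip 1
I [α=33,β=+∞]: v=-3
H [α=33,β=+∞]: v=-3 after child 1 ≤ α → α-cutoff, skip 1
Root [α=-∞,β=+∞]: v=33
Leaves evaluated: 15 of 21.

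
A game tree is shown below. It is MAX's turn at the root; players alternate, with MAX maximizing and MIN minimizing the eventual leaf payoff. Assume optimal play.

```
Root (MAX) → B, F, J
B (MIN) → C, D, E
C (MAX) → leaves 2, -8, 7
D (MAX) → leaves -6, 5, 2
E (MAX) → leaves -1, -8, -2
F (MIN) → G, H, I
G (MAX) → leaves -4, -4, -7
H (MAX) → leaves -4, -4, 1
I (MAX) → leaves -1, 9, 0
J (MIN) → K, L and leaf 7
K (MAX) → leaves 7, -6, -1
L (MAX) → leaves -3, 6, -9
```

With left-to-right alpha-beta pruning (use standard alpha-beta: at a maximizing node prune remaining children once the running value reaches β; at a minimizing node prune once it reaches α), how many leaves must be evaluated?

C [α=-∞,β=+∞]: v=7
D [α=-∞,β=7]: v=5
E [α=-∞,β=5]: v=-1
B [α=-∞,β=+∞]: v=-1
G [α=-1,β=+∞]: v=-4
F [α=-1,β=+∞]: v=-4 after child 1 ≤ α → α-cutoff, skip 2
K [α=-1,β=+∞]: v=7
L [α=-1,β=7]: v=6
J [α=-1,β=+∞]: v=6
Root [α=-∞,β=+∞]: v=6
Leaves evaluated: 19 of 25.

19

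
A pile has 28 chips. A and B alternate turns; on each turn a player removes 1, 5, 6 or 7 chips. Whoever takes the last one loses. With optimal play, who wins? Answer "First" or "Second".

First

Mark each pile size as W (mover wins) or L (mover loses):
i:   0  1  2  3  4  5  6  7  8  9 10 11 12 13 14 15 16 17 18 19 20 21 22 23 24 25 26 27 28
     W  L  W  L  W  L  W  W  W  W  W  W  W  L  W  L  W  L  W  W  W  W  W  W  W  L  W  L  W
Position 28 is W, so the first player wins.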